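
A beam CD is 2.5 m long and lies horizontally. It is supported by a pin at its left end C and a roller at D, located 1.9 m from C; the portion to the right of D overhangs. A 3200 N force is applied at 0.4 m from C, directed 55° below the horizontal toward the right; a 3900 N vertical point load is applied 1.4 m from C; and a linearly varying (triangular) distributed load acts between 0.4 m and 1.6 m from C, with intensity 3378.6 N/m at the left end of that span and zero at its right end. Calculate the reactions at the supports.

C_x = -1835 N, C_y = 4269 N, D_y = 4279 N

Resultant of the triangular load: ½ × 3378.6 × 1.2 = 2027.16 N, acting at 0.8 m from C (one-third of the span from the peak).
Moments about C: D_y·1.9 − 3200·sin55°·0.4 − 3900·1.4 − (½·3378.6·1.2)·0.8 = 0 → D_y = 8130.24/1.9 = 4279.07 ≈ 4279 N.
ΣF_y = 0: C_y + 4279.07 − 3200·sin55° − 3900 − ½·3378.6·1.2 = 0 → C_y = 4269 N.
ΣF_x = 0: C_x + 3200·cos55° = 0 → C_x = -1835 N.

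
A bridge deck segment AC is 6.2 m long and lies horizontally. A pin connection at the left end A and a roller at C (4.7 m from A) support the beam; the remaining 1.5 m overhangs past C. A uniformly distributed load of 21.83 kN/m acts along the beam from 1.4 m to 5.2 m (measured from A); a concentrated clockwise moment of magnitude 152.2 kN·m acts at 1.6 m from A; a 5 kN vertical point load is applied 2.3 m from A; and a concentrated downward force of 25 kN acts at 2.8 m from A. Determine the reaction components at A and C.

Resultant of the distributed load: 21.83 × 3.8 = 82.954 kN at 3.3 m from A.
Moments about A: C_y·4.7 − (21.83·3.8)·3.3 − 152.2 − 5·2.3 − 25·2.8 = 0 → C_y = 507.4482/4.7 = 107.968 ≈ 108.0 kN.
ΣF_y = 0: A_y + 107.968 − 21.83·3.8 − 5 − 25 = 0 → A_y = 4.986 kN.
ΣF_x = 0: no horizontal applied forces, so A_x = 0.

A_x = 0, A_y = 4.986 kN, C_y = 108.0 kN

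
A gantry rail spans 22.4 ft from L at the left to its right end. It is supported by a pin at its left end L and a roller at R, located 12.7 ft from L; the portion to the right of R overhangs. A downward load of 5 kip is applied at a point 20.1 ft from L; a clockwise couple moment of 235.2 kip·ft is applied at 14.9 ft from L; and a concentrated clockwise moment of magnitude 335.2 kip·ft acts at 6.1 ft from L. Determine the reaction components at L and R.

L_x = 0, L_y = -47.83 kip, R_y = 52.83 kip

ΣM about L: R_y·12.7 − 5·20.1 − 235.2 − 335.2 = 0 → R_y = 670.9/12.7 = 52.8268 ≈ 52.83 kip.
ΣF_y = 0: L_y + 52.8268 − 5 = 0 → L_y = -47.83 kip.
ΣF_x = 0: no horizontal applied forces, so L_x = 0.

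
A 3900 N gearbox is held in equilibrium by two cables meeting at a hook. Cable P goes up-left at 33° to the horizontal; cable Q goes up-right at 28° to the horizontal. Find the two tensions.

ΣF_x = 0: −T_P·cos33° + T_Q·cos28° = 0 → T_Q = 0.949853·T_P.
ΣF_y = 0: T_P·sin33° + T_Q·sin28° = 3900.
Substitute: T_P·(0.544639 + 0.949853·0.469472) = 3900 → T_P = 3937.13 ≈ 3937 N.
Then T_Q = 0.949853 × 3937.13 = 3740 N.

T_P = 3937 N, T_Q = 3740 N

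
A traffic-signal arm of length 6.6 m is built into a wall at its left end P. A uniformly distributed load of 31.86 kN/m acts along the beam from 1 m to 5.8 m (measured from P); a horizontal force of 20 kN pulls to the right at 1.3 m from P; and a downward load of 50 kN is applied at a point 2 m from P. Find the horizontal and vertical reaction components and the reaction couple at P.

Resultant of the distributed load: 31.86 × 4.8 = 152.928 kN at 3.4 m from P.
ΣF_x = 0: P_x + 20 = 0 → P_x = -20.00 kN.
ΣF_y = 0: P_y − 31.86·4.8 − 50 = 0 → P_y = 202.9 kN.
ΣM about P: M_P − (31.86·4.8)·3.4 − 50·2 = 0 → M_P = 620.0 kN·m.

P_x = -20.00 kN, P_y = 202.9 kN, M_P = 620.0 kN·m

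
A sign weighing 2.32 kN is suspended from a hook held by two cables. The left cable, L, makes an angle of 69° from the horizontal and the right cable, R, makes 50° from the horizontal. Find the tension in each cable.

ΣF_x = 0: −T_L·cos69° + T_R·cos50° = 0 → T_R = 0.557522·T_L.
ΣF_y = 0: T_L·sin69° + T_R·sin50° = 2.32.
Substitute: T_L·(0.93358 + 0.557522·0.766044) = 2.32 → T_L = 1.70505 ≈ 1.705 kN.
Then T_R = 0.557522 × 1.70505 = 0.9506 kN.

T_L = 1.705 kN, T_R = 0.9506 kN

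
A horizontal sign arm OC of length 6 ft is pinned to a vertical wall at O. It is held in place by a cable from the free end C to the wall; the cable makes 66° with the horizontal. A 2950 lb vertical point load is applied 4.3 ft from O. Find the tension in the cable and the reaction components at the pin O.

ΣM about O: T·sin66°·6 − 2950·4.3 = 0 → T = 12685/(6·0.913545) = 2314.24 ≈ 2314 lb.
ΣF_x = 0: O_x − T·cos66° = 0 → O_x = 2314.24 × 0.406737 = 941.3 lb.
ΣF_y = 0: O_y + T·sin66° − 2950 = 0 → O_y = 2950 − 2314.24 × 0.913545 = 835.8 lb.

T = 2314 lb, O_x = 941.3 lb, O_y = 835.8 lb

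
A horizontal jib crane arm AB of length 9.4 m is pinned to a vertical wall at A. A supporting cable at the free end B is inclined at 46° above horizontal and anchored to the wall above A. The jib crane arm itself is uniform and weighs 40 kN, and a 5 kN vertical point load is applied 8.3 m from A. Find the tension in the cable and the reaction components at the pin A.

T = 33.94 kN, A_x = 23.58 kN, A_y = 20.59 kN

ΣM about A: T·sin46°·9.4 − 40·4.7 − 5·8.3 = 0 → T = 229.5/(9.4·0.71934) = 33.9407 ≈ 33.94 kN.
ΣF_x = 0: A_x − T·cos46° = 0 → A_x = 33.9407 × 0.694658 = 23.58 kN.
ΣF_y = 0: A_y + T·sin46° − 40 − 5 = 0 → A_y = 45 − 33.9407 × 0.71934 = 20.59 kN.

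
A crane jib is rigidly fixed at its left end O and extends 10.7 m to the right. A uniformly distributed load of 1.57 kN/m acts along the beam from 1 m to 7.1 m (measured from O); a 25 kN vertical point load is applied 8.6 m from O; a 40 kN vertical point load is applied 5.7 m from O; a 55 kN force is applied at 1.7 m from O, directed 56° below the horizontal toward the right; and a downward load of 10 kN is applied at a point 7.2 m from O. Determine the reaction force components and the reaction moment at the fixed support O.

O_x = -30.76 kN, O_y = 130.2 kN, M_O = 631.3 kN·m

Resultant of the distributed load: 1.57 × 6.1 = 9.577 kN at 4.05 m from O.
ΣF_x = 0: O_x + 55·cos56° = 0 → O_x = -30.76 kN.
ΣF_y = 0: O_y − 1.57·6.1 − 25 − 40 − 55·sin56° − 10 = 0 → O_y = 130.2 kN.
ΣM about O: M_O − (1.57·6.1)·4.05 − 25·8.6 − 40·5.7 − 55·sin56°·1.7 − 10·7.2 = 0 → M_O = 631.3 kN·m.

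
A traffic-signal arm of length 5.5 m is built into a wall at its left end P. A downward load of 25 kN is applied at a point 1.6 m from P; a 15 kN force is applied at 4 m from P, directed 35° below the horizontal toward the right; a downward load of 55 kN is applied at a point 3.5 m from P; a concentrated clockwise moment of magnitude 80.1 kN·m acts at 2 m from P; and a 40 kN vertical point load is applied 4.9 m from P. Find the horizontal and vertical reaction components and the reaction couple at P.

ΣF_x = 0: P_x + 15·cos35° = 0 → P_x = -12.29 kN.
ΣF_y = 0: P_y − 25 − 15·sin35° − 55 − 40 = 0 → P_y = 128.6 kN.
ΣM about P: M_P − 25·1.6 − 15·sin35°·4 − 55·3.5 − 80.1 − 40·4.9 = 0 → M_P = 543.0 kN·m.

P_x = -12.29 kN, P_y = 128.6 kN, M_P = 543.0 kN·m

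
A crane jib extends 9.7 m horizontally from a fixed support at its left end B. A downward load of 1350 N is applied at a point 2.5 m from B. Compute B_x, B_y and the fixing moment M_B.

ΣF_x = 0: B_x = 0.
ΣF_y = 0: B_y − 1350 = 0 → B_y = 1350 N.
ΣM about B: M_B − 1350·2.5 = 0 → M_B = 3375 N·m.

B_x = 0, B_y = 1350 N, M_B = 3375 N·m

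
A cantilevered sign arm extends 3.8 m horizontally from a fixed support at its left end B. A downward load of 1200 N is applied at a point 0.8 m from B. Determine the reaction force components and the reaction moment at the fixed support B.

ΣF_x = 0: B_x = 0.
ΣF_y = 0: B_y − 1200 = 0 → B_y = 1200 N.
ΣM about B: M_B − 1200·0.8 = 0 → M_B = 960.0 N·m.

B_x = 0, B_y = 1200 N, M_B = 960.0 N·m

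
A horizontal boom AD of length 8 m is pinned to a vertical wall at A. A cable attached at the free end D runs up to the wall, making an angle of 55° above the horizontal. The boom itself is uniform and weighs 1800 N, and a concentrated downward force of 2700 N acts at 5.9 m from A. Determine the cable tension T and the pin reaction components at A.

T = 3530 N, A_x = 2024 N, A_y = 1609 N

ΣM about A: T·sin55°·8 − 1800·4 − 2700·5.9 = 0 → T = 23130/(8·0.819152) = 3529.56 ≈ 3530 N.
ΣF_x = 0: A_x − T·cos55° = 0 → A_x = 3529.56 × 0.573576 = 2024 N.
ΣF_y = 0: A_y + T·sin55° − 1800 − 2700 = 0 → A_y = 4500 − 3529.56 × 0.819152 = 1609 N.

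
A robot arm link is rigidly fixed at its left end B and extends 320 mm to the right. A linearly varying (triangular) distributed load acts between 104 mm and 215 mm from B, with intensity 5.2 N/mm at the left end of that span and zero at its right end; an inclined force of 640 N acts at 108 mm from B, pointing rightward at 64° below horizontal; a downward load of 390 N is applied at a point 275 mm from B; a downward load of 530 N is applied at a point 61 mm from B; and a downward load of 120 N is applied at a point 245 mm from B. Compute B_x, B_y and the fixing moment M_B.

Resultant of the triangular load: ½ × 5.2 × 111 = 288.6 N, acting at 141 mm from B (one-third of the span from the peak).
ΣF_x = 0: B_x + 640·cos64° = 0 → B_x = -280.6 N.
ΣF_y = 0: B_y − ½·5.2·111 − 640·sin64° − 390 − 530 − 120 = 0 → B_y = 1904 N.
ΣM about B: M_B − (½·5.2·111)·141 − 640·sin64°·108 − 390·275 − 530·61 − 120·245 = 0 → M_B = 271800 N·mm.

B_x = -280.6 N, B_y = 1904 N, M_B = 271800 N·mm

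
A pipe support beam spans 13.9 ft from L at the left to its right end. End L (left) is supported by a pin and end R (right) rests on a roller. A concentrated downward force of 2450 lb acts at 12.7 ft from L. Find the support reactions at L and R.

L_x = 0, L_y = 211.5 lb, R_y = 2238 lb

ΣM about L: R_y·13.9 − 2450·12.7 = 0 → R_y = 31115/13.9 = 2238.49 ≈ 2238 lb.
ΣF_y = 0: L_y + 2238.49 − 2450 = 0 → L_y = 211.5 lb.
ΣF_x = 0: no horizontal applied forces, so L_x = 0.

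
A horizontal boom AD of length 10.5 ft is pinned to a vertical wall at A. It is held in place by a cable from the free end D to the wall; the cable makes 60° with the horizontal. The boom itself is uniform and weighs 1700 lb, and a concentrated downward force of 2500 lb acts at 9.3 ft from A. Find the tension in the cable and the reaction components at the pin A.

ΣM about A: T·sin60°·10.5 − 1700·5.25 − 2500·9.3 = 0 → T = 32175/(10.5·0.866025) = 3538.33 ≈ 3538 lb.
ΣF_x = 0: A_x − T·cos60° = 0 → A_x = 3538.33 × 0.5 = 1769 lb.
ΣF_y = 0: A_y + T·sin60° − 1700 − 2500 = 0 → A_y = 4200 − 3538.33 × 0.866025 = 1136 lb.

T = 3538 lb, A_x = 1769 lb, A_y = 1136 lb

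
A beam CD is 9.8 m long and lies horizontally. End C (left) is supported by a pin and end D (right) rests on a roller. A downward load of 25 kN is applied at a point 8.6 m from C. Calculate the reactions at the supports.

ΣM about C: D_y·9.8 − 25·8.6 = 0 → D_y = 215/9.8 = 21.9388 ≈ 21.94 kN.
ΣF_y = 0: C_y + 21.9388 − 25 = 0 → C_y = 3.061 kN.
ΣF_x = 0: no horizontal applied forces, so C_x = 0.

C_x = 0, C_y = 3.061 kN, D_y = 21.94 kN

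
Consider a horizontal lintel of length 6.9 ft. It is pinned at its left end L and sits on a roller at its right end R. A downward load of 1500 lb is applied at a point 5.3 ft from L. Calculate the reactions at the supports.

Moments about L: R_y·6.9 − 1500·5.3 = 0 → R_y = 7950/6.9 = 1152.17 ≈ 1152 lb.
ΣF_y = 0: L_y + 1152.17 − 1500 = 0 → L_y = 347.8 lb.
ΣF_x = 0: no horizontal applied forces, so L_x = 0.

L_x = 0, L_y = 347.8 lb, R_y = 1152 lb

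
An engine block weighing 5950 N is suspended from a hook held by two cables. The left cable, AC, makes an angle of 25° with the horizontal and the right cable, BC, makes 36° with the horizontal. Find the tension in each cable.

T_AC = 5504 N, T_BC = 6166 N

ΣF_x = 0: −T_AC·cos25° + T_BC·cos36° = 0 → T_BC = 1.12026·T_AC.
ΣF_y = 0: T_AC·sin25° + T_BC·sin36° = 5950.
Substitute: T_AC·(0.422618 + 1.12026·0.587785) = 5950 → T_AC = 5503.7 ≈ 5504 N.
Then T_BC = 1.12026 × 5503.7 = 6166 N.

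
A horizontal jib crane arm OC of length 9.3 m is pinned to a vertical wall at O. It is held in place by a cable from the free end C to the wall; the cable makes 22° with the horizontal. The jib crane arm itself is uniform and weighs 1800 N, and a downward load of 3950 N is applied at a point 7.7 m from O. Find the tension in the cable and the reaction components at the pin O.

T = 11130 N, O_x = 10320 N, O_y = 1580 N

ΣM about O: T·sin22°·9.3 − 1800·4.65 − 3950·7.7 = 0 → T = 38785/(9.3·0.374607) = 11132.8 ≈ 11130 N.
ΣF_x = 0: O_x − T·cos22° = 0 → O_x = 11132.8 × 0.927184 = 10320 N.
ΣF_y = 0: O_y + T·sin22° − 1800 − 3950 = 0 → O_y = 5750 − 11132.8 × 0.374607 = 1580 N.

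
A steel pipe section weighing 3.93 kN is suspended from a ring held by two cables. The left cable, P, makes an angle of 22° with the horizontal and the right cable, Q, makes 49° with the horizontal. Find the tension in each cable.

T_P = 2.727 kN, T_Q = 3.854 kN

ΣF_x = 0: −T_P·cos22° + T_Q·cos49° = 0 → T_Q = 1.41326·T_P.
ΣF_y = 0: T_P·sin22° + T_Q·sin49° = 3.93.
Substitute: T_P·(0.374607 + 1.41326·0.75471) = 3.93 → T_P = 2.72688 ≈ 2.727 kN.
Then T_Q = 1.41326 × 2.72688 = 3.854 kN.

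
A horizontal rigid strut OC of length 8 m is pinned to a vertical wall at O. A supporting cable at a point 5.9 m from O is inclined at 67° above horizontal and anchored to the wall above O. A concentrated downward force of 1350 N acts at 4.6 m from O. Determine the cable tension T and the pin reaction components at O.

T = 1143 N, O_x = 446.8 N, O_y = 297.5 N

ΣM about O: T·sin67°·5.9 − 1350·4.6 = 0 → T = 6210/(5.9·0.920505) = 1143.44 ≈ 1143 N.
ΣF_x = 0: O_x − T·cos67° = 0 → O_x = 1143.44 × 0.390731 = 446.8 N.
ΣF_y = 0: O_y + T·sin67° − 1350 = 0 → O_y = 1350 − 1143.44 × 0.920505 = 297.5 N.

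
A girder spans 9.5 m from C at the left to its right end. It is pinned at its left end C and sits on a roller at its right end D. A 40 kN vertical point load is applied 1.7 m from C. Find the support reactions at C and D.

C_x = 0, C_y = 32.84 kN, D_y = 7.158 kN

Moments about C: D_y·9.5 − 40·1.7 = 0 → D_y = 68/9.5 = 7.15789 ≈ 7.158 kN.
ΣF_y = 0: C_y + 7.15789 − 40 = 0 → C_y = 32.84 kN.
ΣF_x = 0: no horizontal applied forces, so C_x = 0.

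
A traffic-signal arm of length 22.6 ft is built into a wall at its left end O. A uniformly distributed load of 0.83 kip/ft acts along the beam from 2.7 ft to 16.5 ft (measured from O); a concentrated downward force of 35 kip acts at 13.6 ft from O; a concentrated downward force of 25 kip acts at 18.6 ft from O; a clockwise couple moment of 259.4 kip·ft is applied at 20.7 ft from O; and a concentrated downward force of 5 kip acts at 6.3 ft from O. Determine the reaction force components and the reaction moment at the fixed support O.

Resultant of the distributed load: 0.83 × 13.8 = 11.454 kip at 9.6 ft from O.
ΣF_x = 0: O_x = 0.
ΣF_y = 0: O_y − 0.83·13.8 − 35 − 25 − 5 = 0 → O_y = 76.45 kip.
ΣM about O: M_O − (0.83·13.8)·9.6 − 35·13.6 − 25·18.6 − 259.4 − 5·6.3 = 0 → M_O = 1342 kip·ft.

O_x = 0, O_y = 76.45 kip, M_O = 1342 kip·ft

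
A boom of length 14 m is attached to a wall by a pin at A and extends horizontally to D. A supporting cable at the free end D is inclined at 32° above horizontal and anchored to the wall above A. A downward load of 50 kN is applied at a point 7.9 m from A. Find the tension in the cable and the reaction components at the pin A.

T = 53.24 kN, A_x = 45.15 kN, A_y = 21.79 kN

ΣM about A: T·sin32°·14 − 50·7.9 = 0 → T = 395/(14·0.529919) = 53.2426 ≈ 53.24 kN.
ΣF_x = 0: A_x − T·cos32° = 0 → A_x = 53.2426 × 0.848048 = 45.15 kN.
ΣF_y = 0: A_y + T·sin32° − 50 = 0 → A_y = 50 − 53.2426 × 0.529919 = 21.79 kN.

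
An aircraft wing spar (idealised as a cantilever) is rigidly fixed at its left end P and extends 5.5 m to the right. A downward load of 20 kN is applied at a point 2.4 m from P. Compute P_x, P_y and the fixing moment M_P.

ΣF_x = 0: P_x = 0.
ΣF_y = 0: P_y − 20 = 0 → P_y = 20.00 kN.
ΣM about P: M_P − 20·2.4 = 0 → M_P = 48.00 kN·m.

P_x = 0, P_y = 20.00 kN, M_P = 48.00 kN·m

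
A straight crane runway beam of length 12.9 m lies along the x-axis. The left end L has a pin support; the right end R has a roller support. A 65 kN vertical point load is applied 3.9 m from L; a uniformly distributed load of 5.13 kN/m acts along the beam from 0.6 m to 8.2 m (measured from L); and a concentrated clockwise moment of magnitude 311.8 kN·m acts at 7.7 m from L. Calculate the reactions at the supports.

L_x = 0, L_y = 46.87 kN, R_y = 57.12 kN

Resultant of the distributed load: 5.13 × 7.6 = 38.988 kN at 4.4 m from L.
ΣM about L: R_y·12.9 − 65·3.9 − (5.13·7.6)·4.4 − 311.8 = 0 → R_y = 736.8472/12.9 = 57.1199 ≈ 57.12 kN.
ΣF_y = 0: L_y + 57.1199 − 65 − 5.13·7.6 = 0 → L_y = 46.87 kN.
ΣF_x = 0: no horizontal applied forces, so L_x = 0.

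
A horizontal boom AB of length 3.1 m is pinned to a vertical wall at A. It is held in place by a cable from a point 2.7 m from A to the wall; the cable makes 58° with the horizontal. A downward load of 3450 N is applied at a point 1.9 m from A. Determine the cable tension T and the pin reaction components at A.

ΣM about A: T·sin58°·2.7 − 3450·1.9 = 0 → T = 6555/(2.7·0.848048) = 2862.78 ≈ 2863 N.
ΣF_x = 0: A_x − T·cos58° = 0 → A_x = 2862.78 × 0.529919 = 1517 N.
ΣF_y = 0: A_y + T·sin58° − 3450 = 0 → A_y = 3450 − 2862.78 × 0.848048 = 1022 N.

T = 2863 N, A_x = 1517 N, A_y = 1022 N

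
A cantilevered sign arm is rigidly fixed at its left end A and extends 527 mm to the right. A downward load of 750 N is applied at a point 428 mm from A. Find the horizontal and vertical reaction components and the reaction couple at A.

ΣF_x = 0: A_x = 0.
ΣF_y = 0: A_y − 750 = 0 → A_y = 750.0 N.
ΣM about A: M_A − 750·428 = 0 → M_A = 321000 N·mm.

A_x = 0, A_y = 750.0 N, M_A = 321000 N·mm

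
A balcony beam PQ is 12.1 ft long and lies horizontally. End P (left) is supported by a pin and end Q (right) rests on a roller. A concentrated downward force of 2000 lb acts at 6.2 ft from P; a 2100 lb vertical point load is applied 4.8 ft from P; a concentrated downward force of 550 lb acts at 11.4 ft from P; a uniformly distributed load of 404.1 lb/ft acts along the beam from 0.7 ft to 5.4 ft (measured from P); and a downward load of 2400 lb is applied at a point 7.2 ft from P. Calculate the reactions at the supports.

Resultant of the distributed load: 404.1 × 4.7 = 1899.27 lb at 3.05 ft from P.
ΣM about P: Q_y·12.1 − 2000·6.2 − 2100·4.8 − 550·11.4 − (404.1·4.7)·3.05 − 2400·7.2 = 0 → Q_y = 51822.7735/12.1 = 4282.87 ≈ 4283 lb.
ΣF_y = 0: P_y + 4282.87 − 2000 − 2100 − 550 − 404.1·4.7 − 2400 = 0 → P_y = 4666 lb.
ΣF_x = 0: no horizontal applied forces, so P_x = 0.

P_x = 0, P_y = 4666 lb, Q_y = 4283 lb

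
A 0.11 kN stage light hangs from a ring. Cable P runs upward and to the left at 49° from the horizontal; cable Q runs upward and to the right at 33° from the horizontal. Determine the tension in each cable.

ΣF_x = 0: −T_P·cos49° + T_Q·cos33° = 0 → T_Q = 0.782261·T_P.
ΣF_y = 0: T_P·sin49° + T_Q·sin33° = 0.11.
Substitute: T_P·(0.75471 + 0.782261·0.544639) = 0.11 → T_P = 0.0931603 ≈ 0.09316 kN.
Then T_Q = 0.782261 × 0.0931603 = 0.07288 kN.

T_P = 0.09316 kN, T_Q = 0.07288 kN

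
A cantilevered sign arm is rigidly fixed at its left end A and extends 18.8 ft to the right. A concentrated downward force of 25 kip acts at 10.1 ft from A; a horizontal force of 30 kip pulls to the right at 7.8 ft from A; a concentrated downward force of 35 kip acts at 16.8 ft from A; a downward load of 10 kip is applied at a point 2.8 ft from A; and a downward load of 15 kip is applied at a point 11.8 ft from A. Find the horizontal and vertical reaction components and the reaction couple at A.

A_x = -30.00 kip, A_y = 85.00 kip, M_A = 1046 kip·ft

ΣF_x = 0: A_x + 30 = 0 → A_x = -30.00 kip.
ΣF_y = 0: A_y − 25 − 35 − 10 − 15 = 0 → A_y = 85.00 kip.
ΣM about A: M_A − 25·10.1 − 35·16.8 − 10·2.8 − 15·11.8 = 0 → M_A = 1046 kip·ft.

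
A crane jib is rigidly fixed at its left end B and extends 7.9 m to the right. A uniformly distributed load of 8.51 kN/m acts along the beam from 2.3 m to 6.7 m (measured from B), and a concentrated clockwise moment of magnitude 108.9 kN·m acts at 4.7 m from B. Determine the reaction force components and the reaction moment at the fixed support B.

Resultant of the distributed load: 8.51 × 4.4 = 37.444 kN at 4.5 m from B.
ΣF_x = 0: B_x = 0.
ΣF_y = 0: B_y − 8.51·4.4 = 0 → B_y = 37.44 kN.
ΣM about B: M_B − (8.51·4.4)·4.5 − 108.9 = 0 → M_B = 277.4 kN·m.

B_x = 0, B_y = 37.44 kN, M_B = 277.4 kN·m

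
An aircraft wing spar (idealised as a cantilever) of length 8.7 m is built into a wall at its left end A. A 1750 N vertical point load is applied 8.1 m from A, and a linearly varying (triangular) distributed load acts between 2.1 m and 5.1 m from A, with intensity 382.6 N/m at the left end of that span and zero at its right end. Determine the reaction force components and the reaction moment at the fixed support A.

A_x = 0, A_y = 2324 N, M_A = 15950 N·m

Resultant of the triangular load: ½ × 382.6 × 3 = 573.9 N, acting at 3.1 m from A (one-third of the span from the peak).
ΣF_x = 0: A_x = 0.
ΣF_y = 0: A_y − 1750 − ½·382.6·3 = 0 → A_y = 2324 N.
ΣM about A: M_A − 1750·8.1 − (½·382.6·3)·3.1 = 0 → M_A = 15950 N·m.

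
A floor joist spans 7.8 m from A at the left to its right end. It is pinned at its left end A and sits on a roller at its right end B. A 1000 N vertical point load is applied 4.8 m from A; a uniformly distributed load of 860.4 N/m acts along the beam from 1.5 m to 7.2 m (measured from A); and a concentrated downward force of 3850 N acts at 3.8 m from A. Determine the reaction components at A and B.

Resultant of the distributed load: 860.4 × 5.7 = 4904.28 N at 4.35 m from A.
Taking moments about A: B_y·7.8 − 1000·4.8 − (860.4·5.7)·4.35 − 3850·3.8 = 0 → B_y = 40763.618/7.8 = 5226.1 ≈ 5226 N.
ΣF_y = 0: A_y + 5226.1 − 1000 − 860.4·5.7 − 3850 = 0 → A_y = 4528 N.
ΣF_x = 0: no horizontal applied forces, so A_x = 0.

A_x = 0, A_y = 4528 N, B_y = 5226 N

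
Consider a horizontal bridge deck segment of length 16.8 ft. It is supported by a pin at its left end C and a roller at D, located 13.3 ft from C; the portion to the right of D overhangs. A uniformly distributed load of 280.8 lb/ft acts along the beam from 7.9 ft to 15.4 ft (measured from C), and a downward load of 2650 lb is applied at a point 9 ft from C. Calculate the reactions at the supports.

C_x = 0, C_y = 1118 lb, D_y = 3638 lb

Resultant of the distributed load: 280.8 × 7.5 = 2106 lb at 11.65 ft from C.
Taking moments about C: D_y·13.3 − (280.8·7.5)·11.65 − 2650·9 = 0 → D_y = 48384.9/13.3 = 3637.96 ≈ 3638 lb.
ΣF_y = 0: C_y + 3637.96 − 280.8·7.5 − 2650 = 0 → C_y = 1118 lb.
ΣF_x = 0: no horizontal applied forces, so C_x = 0.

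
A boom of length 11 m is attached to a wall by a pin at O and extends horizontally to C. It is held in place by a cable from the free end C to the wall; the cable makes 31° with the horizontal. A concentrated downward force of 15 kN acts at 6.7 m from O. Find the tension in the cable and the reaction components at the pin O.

T = 17.74 kN, O_x = 15.21 kN, O_y = 5.864 kN

ΣM about O: T·sin31°·11 − 15·6.7 = 0 → T = 100.5/(11·0.515038) = 17.7392 ≈ 17.74 kN.
ΣF_x = 0: O_x − T·cos31° = 0 → O_x = 17.7392 × 0.857167 = 15.21 kN.
ΣF_y = 0: O_y + T·sin31° − 15 = 0 → O_y = 15 − 17.7392 × 0.515038 = 5.864 kN.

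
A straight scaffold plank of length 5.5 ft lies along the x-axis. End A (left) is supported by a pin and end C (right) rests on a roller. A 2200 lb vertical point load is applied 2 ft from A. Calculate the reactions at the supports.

Taking moments about A: C_y·5.5 − 2200·2 = 0 → C_y = 4400/5.5 = 800.0 lb.
ΣF_y = 0: A_y + 800 − 2200 = 0 → A_y = 1400 lb.
ΣF_x = 0: no horizontal applied forces, so A_x = 0.

A_x = 0, A_y = 1400 lb, C_y = 800.0 lb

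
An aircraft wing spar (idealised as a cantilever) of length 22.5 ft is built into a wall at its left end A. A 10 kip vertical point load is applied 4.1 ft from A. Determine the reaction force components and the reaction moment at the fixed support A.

A_x = 0, A_y = 10.00 kip, M_A = 41.00 kip·ft

ΣF_x = 0: A_x = 0.
ΣF_y = 0: A_y − 10 = 0 → A_y = 10.00 kip.
ΣM about A: M_A − 10·4.1 = 0 → M_A = 41.00 kip·ft.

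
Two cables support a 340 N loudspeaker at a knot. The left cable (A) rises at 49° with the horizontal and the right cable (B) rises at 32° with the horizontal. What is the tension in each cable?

T_A = 291.9 N, T_B = 225.8 N

ΣF_x = 0: −T_A·cos49° + T_B·cos32° = 0 → T_B = 0.773611·T_A.
ΣF_y = 0: T_A·sin49° + T_B·sin32° = 340.
Substitute: T_A·(0.75471 + 0.773611·0.529919) = 340 → T_A = 291.93 ≈ 291.9 N.
Then T_B = 0.773611 × 291.93 = 225.8 N.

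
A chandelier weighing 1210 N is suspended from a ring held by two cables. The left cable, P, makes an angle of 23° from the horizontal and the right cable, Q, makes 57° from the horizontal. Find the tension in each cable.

T_P = 669.2 N, T_Q = 1131 N

ΣF_x = 0: −T_P·cos23° + T_Q·cos57° = 0 → T_Q = 1.69012·T_P.
ΣF_y = 0: T_P·sin23° + T_Q·sin57° = 1210.
Substitute: T_P·(0.390731 + 1.69012·0.838671) = 1210 → T_P = 669.179 ≈ 669.2 N.
Then T_Q = 1.69012 × 669.179 = 1131 N.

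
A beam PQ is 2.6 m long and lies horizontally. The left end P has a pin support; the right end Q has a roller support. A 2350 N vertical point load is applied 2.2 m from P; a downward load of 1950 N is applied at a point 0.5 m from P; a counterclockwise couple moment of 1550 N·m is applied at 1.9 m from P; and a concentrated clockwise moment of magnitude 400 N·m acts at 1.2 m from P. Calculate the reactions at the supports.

P_x = 0, P_y = 2379 N, Q_y = 1921 N

ΣM about P: Q_y·2.6 − 2350·2.2 − 1950·0.5 + 1550 − 400 = 0 → Q_y = 4995/2.6 = 1921.15 ≈ 1921 N.
ΣF_y = 0: P_y + 1921.15 − 2350 − 1950 = 0 → P_y = 2379 N.
ΣF_x = 0: no horizontal applied forces, so P_x = 0.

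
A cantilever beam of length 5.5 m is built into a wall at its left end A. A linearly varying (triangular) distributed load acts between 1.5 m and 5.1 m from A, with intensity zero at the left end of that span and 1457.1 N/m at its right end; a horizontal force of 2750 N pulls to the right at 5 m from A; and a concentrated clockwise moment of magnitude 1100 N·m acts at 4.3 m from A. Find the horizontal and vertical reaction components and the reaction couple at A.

Resultant of the triangular load: ½ × 1457.1 × 3.6 = 2622.78 N, acting at 3.9 m from A (one-third of the span from the peak).
ΣF_x = 0: A_x + 2750 = 0 → A_x = -2750 N.
ΣF_y = 0: A_y − ½·1457.1·3.6 = 0 → A_y = 2623 N.
ΣM about A: M_A − (½·1457.1·3.6)·3.9 − 1100 = 0 → M_A = 11330 N·m.

A_x = -2750 N, A_y = 2623 N, M_A = 11330 N·m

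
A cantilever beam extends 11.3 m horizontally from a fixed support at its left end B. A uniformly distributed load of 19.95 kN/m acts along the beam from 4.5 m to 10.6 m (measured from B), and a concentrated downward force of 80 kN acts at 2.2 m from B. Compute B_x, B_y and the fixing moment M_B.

B_x = 0, B_y = 201.7 kN, M_B = 1095 kN·m

Resultant of the distributed load: 19.95 × 6.1 = 121.695 kN at 7.55 m from B.
ΣF_x = 0: B_x = 0.
ΣF_y = 0: B_y − 19.95·6.1 − 80 = 0 → B_y = 201.7 kN.
ΣM about B: M_B − (19.95·6.1)·7.55 − 80·2.2 = 0 → M_B = 1095 kN·m.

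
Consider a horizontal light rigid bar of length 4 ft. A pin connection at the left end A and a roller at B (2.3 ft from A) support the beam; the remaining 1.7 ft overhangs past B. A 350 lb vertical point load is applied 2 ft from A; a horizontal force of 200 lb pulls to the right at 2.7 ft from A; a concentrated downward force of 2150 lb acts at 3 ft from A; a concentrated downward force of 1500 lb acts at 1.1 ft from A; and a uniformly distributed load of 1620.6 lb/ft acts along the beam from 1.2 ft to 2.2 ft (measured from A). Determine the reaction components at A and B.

A_x = -200.0 lb, A_y = 596.7 lb, B_y = 5024 lb

Resultant of the distributed load: 1620.6 × 1 = 1620.6 lb at 1.7 ft from A.
ΣM about A: B_y·2.3 − 350·2 − 2150·3 − 1500·1.1 − (1620.6·1)·1.7 = 0 → B_y = 11555.02/2.3 = 5023.92 ≈ 5024 lb.
ΣF_y = 0: A_y + 5023.92 − 350 − 2150 − 1500 − 1620.6·1 = 0 → A_y = 596.7 lb.
ΣF_x = 0: A_x + 200 = 0 → A_x = -200.0 lb.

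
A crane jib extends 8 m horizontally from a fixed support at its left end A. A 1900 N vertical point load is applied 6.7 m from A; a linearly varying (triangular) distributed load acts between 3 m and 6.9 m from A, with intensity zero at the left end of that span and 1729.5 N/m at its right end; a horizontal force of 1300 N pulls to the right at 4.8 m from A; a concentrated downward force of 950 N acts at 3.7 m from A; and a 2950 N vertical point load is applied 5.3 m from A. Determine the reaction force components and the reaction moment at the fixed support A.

A_x = -1300 N, A_y = 9173 N, M_A = 50770 N·m

Resultant of the triangular load: ½ × 1729.5 × 3.9 = 3372.525 N, acting at 5.6 m from A (one-third of the span from the peak).
ΣF_x = 0: A_x + 1300 = 0 → A_x = -1300 N.
ΣF_y = 0: A_y − 1900 − ½·1729.5·3.9 − 950 − 2950 = 0 → A_y = 9173 N.
ΣM about A: M_A − 1900·6.7 − (½·1729.5·3.9)·5.6 − 950·3.7 − 2950·5.3 = 0 → M_A = 50770 N·m.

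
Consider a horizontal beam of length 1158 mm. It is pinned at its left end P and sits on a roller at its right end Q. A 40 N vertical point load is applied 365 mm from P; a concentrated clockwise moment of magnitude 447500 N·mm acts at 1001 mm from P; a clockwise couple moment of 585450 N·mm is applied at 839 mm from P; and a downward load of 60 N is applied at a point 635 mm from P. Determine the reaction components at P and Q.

ΣM about P: Q_y·1158 − 40·365 − 447500 − 585450 − 60·635 = 0 → Q_y = 1085650/1158 = 937.522 ≈ 937.5 N.
ΣF_y = 0: P_y + 937.522 − 40 − 60 = 0 → P_y = -837.5 N.
ΣF_x = 0: no horizontal applied forces, so P_x = 0.

P_x = 0, P_y = -837.5 N, Q_y = 937.5 N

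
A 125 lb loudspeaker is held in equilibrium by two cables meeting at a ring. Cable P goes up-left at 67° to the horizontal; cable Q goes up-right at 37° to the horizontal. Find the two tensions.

T_P = 102.9 lb, T_Q = 50.34 lb

ΣF_x = 0: −T_P·cos67° + T_Q·cos37° = 0 → T_Q = 0.489248·T_P.
ΣF_y = 0: T_P·sin67° + T_Q·sin37° = 125.
Substitute: T_P·(0.920505 + 0.489248·0.601815) = 125 → T_P = 102.886 ≈ 102.9 lb.
Then T_Q = 0.489248 × 102.886 = 50.34 lb.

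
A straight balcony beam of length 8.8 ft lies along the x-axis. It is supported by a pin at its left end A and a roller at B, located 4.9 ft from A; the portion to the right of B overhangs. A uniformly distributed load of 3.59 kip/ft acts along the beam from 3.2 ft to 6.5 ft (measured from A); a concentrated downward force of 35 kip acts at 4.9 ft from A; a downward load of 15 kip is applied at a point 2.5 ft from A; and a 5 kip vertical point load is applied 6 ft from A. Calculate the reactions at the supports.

Resultant of the distributed load: 3.59 × 3.3 = 11.847 kip at 4.85 ft from A.
Moments about A: B_y·4.9 − (3.59·3.3)·4.85 − 35·4.9 − 15·2.5 − 5·6 = 0 → B_y = 296.45795/4.9 = 60.5016 ≈ 60.50 kip.
ΣF_y = 0: A_y + 60.5016 − 3.59·3.3 − 35 − 15 − 5 = 0 → A_y = 6.345 kip.
ΣF_x = 0: no horizontal applied forces, so A_x = 0.

A_x = 0, A_y = 6.345 kip, B_y = 60.50 kip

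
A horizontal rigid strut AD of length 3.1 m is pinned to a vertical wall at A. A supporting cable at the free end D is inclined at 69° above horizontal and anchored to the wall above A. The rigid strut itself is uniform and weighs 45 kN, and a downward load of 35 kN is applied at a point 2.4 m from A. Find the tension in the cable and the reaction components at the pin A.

ΣM about A: T·sin69°·3.1 − 45·1.55 − 35·2.4 = 0 → T = 153.75/(3.1·0.93358) = 53.1254 ≈ 53.13 kN.
ΣF_x = 0: A_x − T·cos69° = 0 → A_x = 53.1254 × 0.358368 = 19.04 kN.
ΣF_y = 0: A_y + T·sin69° − 45 − 35 = 0 → A_y = 80 − 53.1254 × 0.93358 = 30.40 kN.

T = 53.13 kN, A_x = 19.04 kN, A_y = 30.40 kN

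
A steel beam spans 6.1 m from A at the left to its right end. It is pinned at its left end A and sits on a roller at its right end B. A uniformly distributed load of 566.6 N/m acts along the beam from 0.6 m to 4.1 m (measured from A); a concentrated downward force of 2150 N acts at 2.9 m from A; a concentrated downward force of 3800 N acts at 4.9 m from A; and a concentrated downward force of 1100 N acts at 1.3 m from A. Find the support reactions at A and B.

Resultant of the distributed load: 566.6 × 3.5 = 1983.1 N at 2.35 m from A.
Taking moments about A: B_y·6.1 − (566.6·3.5)·2.35 − 2150·2.9 − 3800·4.9 − 1100·1.3 = 0 → B_y = 30945.285/6.1 = 5073 N.
ΣF_y = 0: A_y + 5073 − 566.6·3.5 − 2150 − 3800 − 1100 = 0 → A_y = 3960 N.
ΣF_x = 0: no horizontal applied forces, so A_x = 0.

A_x = 0, A_y = 3960 N, B_y = 5073 N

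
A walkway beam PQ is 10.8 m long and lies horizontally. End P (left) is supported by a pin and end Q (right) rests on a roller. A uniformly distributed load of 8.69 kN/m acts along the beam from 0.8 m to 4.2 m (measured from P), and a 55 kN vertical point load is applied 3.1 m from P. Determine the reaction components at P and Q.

P_x = 0, P_y = 61.92 kN, Q_y = 22.63 kN

Resultant of the distributed load: 8.69 × 3.4 = 29.546 kN at 2.5 m from P.
Taking moments about P: Q_y·10.8 − (8.69·3.4)·2.5 − 55·3.1 = 0 → Q_y = 244.365/10.8 = 22.6264 ≈ 22.63 kN.
ΣF_y = 0: P_y + 22.6264 − 8.69·3.4 − 55 = 0 → P_y = 61.92 kN.
ΣF_x = 0: no horizontal applied forces, so P_x = 0.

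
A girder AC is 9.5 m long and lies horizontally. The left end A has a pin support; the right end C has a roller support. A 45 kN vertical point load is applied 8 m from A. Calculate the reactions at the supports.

Taking moments about A: C_y·9.5 − 45·8 = 0 → C_y = 360/9.5 = 37.8947 ≈ 37.89 kN.
ΣF_y = 0: A_y + 37.8947 − 45 = 0 → A_y = 7.105 kN.
ΣF_x = 0: no horizontal applied forces, so A_x = 0.

A_x = 0, A_y = 7.105 kN, C_y = 37.89 kN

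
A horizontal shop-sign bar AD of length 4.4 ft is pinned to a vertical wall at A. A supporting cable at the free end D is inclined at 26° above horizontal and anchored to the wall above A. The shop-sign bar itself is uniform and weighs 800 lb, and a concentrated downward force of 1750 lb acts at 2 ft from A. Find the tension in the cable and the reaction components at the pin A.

T = 2727 lb, A_x = 2451 lb, A_y = 1355 lb

ΣM about A: T·sin26°·4.4 − 800·2.2 − 1750·2 = 0 → T = 5260/(4.4·0.438371) = 2727.04 ≈ 2727 lb.
ΣF_x = 0: A_x − T·cos26° = 0 → A_x = 2727.04 × 0.898794 = 2451 lb.
ΣF_y = 0: A_y + T·sin26° − 800 − 1750 = 0 → A_y = 2550 − 2727.04 × 0.438371 = 1355 lb.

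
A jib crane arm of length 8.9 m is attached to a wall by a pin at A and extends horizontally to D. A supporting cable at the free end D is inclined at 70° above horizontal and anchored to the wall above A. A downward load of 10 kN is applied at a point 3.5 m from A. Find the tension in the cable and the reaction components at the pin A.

T = 4.185 kN, A_x = 1.431 kN, A_y = 6.067 kN

ΣM about A: T·sin70°·8.9 − 10·3.5 = 0 → T = 35/(8.9·0.939693) = 4.18497 ≈ 4.185 kN.
ΣF_x = 0: A_x − T·cos70° = 0 → A_x = 4.18497 × 0.34202 = 1.431 kN.
ΣF_y = 0: A_y + T·sin70° − 10 = 0 → A_y = 10 − 4.18497 × 0.939693 = 6.067 kN.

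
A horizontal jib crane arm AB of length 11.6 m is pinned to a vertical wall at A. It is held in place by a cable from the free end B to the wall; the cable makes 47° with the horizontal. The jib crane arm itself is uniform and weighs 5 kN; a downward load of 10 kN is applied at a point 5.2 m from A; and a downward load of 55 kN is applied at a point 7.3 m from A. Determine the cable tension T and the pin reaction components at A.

ΣM about A: T·sin47°·11.6 − 5·5.8 − 10·5.2 − 55·7.3 = 0 → T = 482.5/(11.6·0.731354) = 56.8737 ≈ 56.87 kN.
ΣF_x = 0: A_x − T·cos47° = 0 → A_x = 56.8737 × 0.681998 = 38.79 kN.
ΣF_y = 0: A_y + T·sin47° − 5 − 10 − 55 = 0 → A_y = 70 − 56.8737 × 0.731354 = 28.41 kN.

T = 56.87 kN, A_x = 38.79 kN, A_y = 28.41 kN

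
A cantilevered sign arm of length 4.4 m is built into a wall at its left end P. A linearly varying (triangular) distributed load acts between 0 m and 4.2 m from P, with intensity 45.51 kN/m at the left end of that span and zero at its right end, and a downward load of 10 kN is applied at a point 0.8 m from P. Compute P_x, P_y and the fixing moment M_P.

P_x = 0, P_y = 105.6 kN, M_P = 141.8 kN·m

Resultant of the triangular load: ½ × 45.51 × 4.2 = 95.571 kN, acting at 1.4 m from P (one-third of the span from the peak).
ΣF_x = 0: P_x = 0.
ΣF_y = 0: P_y − ½·45.51·4.2 − 10 = 0 → P_y = 105.6 kN.
ΣM about P: M_P − (½·45.51·4.2)·1.4 − 10·0.8 = 0 → M_P = 141.8 kN·m.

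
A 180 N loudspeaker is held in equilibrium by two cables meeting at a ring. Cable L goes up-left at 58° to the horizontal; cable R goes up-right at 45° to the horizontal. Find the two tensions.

T_L = 130.6 N, T_R = 97.89 N

ΣF_x = 0: −T_L·cos58° + T_R·cos45° = 0 → T_R = 0.749419·T_L.
ΣF_y = 0: T_L·sin58° + T_R·sin45° = 180.
Substitute: T_L·(0.848048 + 0.749419·0.707107) = 180 → T_L = 130.627 ≈ 130.6 N.
Then T_R = 0.749419 × 130.627 = 97.89 N.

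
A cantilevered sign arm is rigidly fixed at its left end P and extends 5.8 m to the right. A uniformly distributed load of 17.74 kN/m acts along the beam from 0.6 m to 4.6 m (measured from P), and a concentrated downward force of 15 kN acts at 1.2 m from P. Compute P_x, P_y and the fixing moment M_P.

P_x = 0, P_y = 85.96 kN, M_P = 202.5 kN·m

Resultant of the distributed load: 17.74 × 4 = 70.96 kN at 2.6 m from P.
ΣF_x = 0: P_x = 0.
ΣF_y = 0: P_y − 17.74·4 − 15 = 0 → P_y = 85.96 kN.
ΣM about P: M_P − (17.74·4)·2.6 − 15·1.2 = 0 → M_P = 202.5 kN·m.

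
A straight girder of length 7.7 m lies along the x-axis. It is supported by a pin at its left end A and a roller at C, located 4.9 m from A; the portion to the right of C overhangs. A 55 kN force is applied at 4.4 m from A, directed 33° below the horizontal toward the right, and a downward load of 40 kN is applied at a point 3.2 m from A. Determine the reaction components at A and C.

Taking moments about A: C_y·4.9 − 55·sin33°·4.4 − 40·3.2 = 0 → C_y = 259.803/4.9 = 53.021 ≈ 53.02 kN.
ΣF_y = 0: A_y + 53.021 − 55·sin33° − 40 = 0 → A_y = 16.93 kN.
ΣF_x = 0: A_x + 55·cos33° = 0 → A_x = -46.13 kN.

A_x = -46.13 kN, A_y = 16.93 kN, C_y = 53.02 kN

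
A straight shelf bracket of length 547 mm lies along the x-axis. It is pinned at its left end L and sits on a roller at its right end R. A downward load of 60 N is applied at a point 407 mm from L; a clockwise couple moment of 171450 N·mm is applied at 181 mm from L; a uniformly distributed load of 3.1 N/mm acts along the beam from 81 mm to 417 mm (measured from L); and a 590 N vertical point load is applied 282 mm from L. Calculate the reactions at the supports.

Resultant of the distributed load: 3.1 × 336 = 1041.6 N at 249 mm from L.
Taking moments about L: R_y·547 − 60·407 − 171450 − (3.1·336)·249 − 590·282 = 0 → R_y = 621608.4/547 = 1136.4 ≈ 1136 N.
ΣF_y = 0: L_y + 1136.4 − 60 − 3.1·336 − 590 = 0 → L_y = 555.2 N.
ΣF_x = 0: no horizontal applied forces, so L_x = 0.

L_x = 0, L_y = 555.2 N, R_y = 1136 N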